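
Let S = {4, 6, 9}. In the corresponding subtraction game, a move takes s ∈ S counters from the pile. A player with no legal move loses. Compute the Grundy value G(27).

G(0) = 0
G(1) = mex{} = 0
G(2) = mex{} = 0
G(3) = mex{} = 0
G(4) = mex{0} = 1
G(5) = mex{0} = 1
G(6) = mex{0,0} = 1
G(7) = mex{0,0} = 1
G(8) = mex{1,0} = 2
G(9) = mex{1,0,0} = 2
G(10) = mex{1,1,0} = 2
G(11) = mex{1,1,0} = 2
G(12) = mex{2,1,0} = 3
G(13) = mex{2,1,1} = 0
G(14) = mex{2,2,1} = 0
G(15) = mex{2,2,1} = 0
G(16) = mex{3,2,1} = 0
G(17) = mex{0,2,2} = 1
G(18) = mex{0,3,2} = 1
G(19) = mex{0,0,2} = 1
G(20) = mex{0,0,2} = 1
G(21) = mex{1,0,3} = 2
G(22) = mex{1,0,0} = 2
G(23) = mex{1,1,0} = 2
G(24) = mex{1,1,0} = 2
G(25) = mex{2,1,0} = 3
G(26) = mex{2,1,1} = 0
G(27) = mex{2,2,1} = 0

0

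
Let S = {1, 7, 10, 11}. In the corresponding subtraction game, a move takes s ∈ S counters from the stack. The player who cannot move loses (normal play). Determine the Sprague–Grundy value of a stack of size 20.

0

G(0) = 0
G(1) = mex{0} = 1
G(2) = mex{1} = 0
G(3) = mex{0} = 1
G(4) = mex{1} = 0
G(5) = mex{0} = 1
G(6) = mex{1} = 0
G(7) = mex{0,0} = 1
G(8) = mex{1,1} = 0
G(9) = mex{0,0} = 1
G(10) = mex{1,1,0} = 2
G(11) = mex{2,0,1,0} = 3
G(12) = mex{3,1,0,1} = 2
G(13) = mex{2,0,1,0} = 3
G(14) = mex{3,1,0,1} = 2
G(15) = mex{2,0,1,0} = 3
G(16) = mex{3,1,0,1} = 2
G(17) = mex{2,2,1,0} = 3
G(18) = mex{3,3,0,1} = 2
G(19) = mex{2,2,1,0} = 3
G(20) = mex{3,3,2,1} = 0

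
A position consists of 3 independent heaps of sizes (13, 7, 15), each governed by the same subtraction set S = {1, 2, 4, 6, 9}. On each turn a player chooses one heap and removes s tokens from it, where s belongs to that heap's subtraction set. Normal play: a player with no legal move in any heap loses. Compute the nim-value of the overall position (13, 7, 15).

All heaps use S = {1, 2, 4, 6, 9}:
n :  0  1  2  3  4  5  6  7  8  9 10 11 12 13 14 15
G :  0  1  2  0  1  2  3  4  0  1  2  0  1  2  3  4
Heap A: G(13) = 2.
Heap B: G(7) = 4.
Heap C: G(15) = 4.
Combined Grundy value = 2 ⊕ 4 ⊕ 4 = 2.

2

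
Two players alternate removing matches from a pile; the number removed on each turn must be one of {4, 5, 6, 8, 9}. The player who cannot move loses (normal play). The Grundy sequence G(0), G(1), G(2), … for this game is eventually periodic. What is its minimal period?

G(0) = 0
G(1) = mex{} = 0
G(2) = mex{} = 0
G(3) = mex{} = 0
G(4) = mex{0} = 1
G(5) = mex{0,0} = 1
G(6) = mex{0,0,0} = 1
G(7) = mex{0,0,0} = 1
G(8) = mex{1,0,0,0} = 2
G(9) = mex{1,1,0,0,0} = 2
G(10) = mex{1,1,1,0,0} = 2
G(11) = mex{1,1,1,0,0} = 2
G(12) = mex{2,1,1,1,0} = 3
G(13) = mex{2,2,1,1,1} = 0
G(14) = mex{2,2,2,1,1} = 0
G(15) = mex{2,2,2,1,1} = 0
G(16) = mex{3,2,2,2,1} = 0
G(17) = mex{0,3,2,2,2} = 1
G(18) = mex{0,0,3,2,2} = 1
G(19) = mex{0,0,0,2,2} = 1
G(20) = mex{0,0,0,3,2} = 1
G(21) = mex{1,0,0,0,3} = 2
G(22) = mex{1,1,0,0,0} = 2
G(23) = mex{1,1,1,0,0} = 2
G(24) = mex{1,1,1,0,0} = 2
G(25) = mex{2,1,1,1,0} = 3
G(26) = mex{2,2,1,1,1} = 0
G(27) = mex{2,2,2,1,1} = 0
G(n+13) = G(n) holds for n = 0,…,8 (a full window of length max(S) = 9), so the sequence is purely periodic with period 13.

13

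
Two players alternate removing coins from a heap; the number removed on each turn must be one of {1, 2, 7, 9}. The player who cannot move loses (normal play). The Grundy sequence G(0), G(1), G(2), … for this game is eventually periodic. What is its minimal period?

11

n :  0  1  2  3  4  5  6  7  8  9 10 11 12 13 14 15 16 17 18 19 20 21 22 23
G :  0  1  2  0  1  2  0  1  2  3  4  0  1  2  0  1  2  0  1  2  3  4  0  1
G(n+11) = G(n) holds for n = 0,…,8 (a full window of length max(S) = 9), so the sequence is purely periodic with period 11.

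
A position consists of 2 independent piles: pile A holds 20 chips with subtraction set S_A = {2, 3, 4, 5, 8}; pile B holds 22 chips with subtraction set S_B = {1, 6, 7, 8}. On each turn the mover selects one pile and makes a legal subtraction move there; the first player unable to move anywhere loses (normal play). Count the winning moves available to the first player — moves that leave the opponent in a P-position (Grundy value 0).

2

Pile A, S = {2, 3, 4, 5, 8}:
G(0) = 0
G(1) = mex{} = 0
G(2) = mex{0} = 1
G(3) = mex{0,0} = 1
G(4) = mex{1,0,0} = 2
G(5) = mex{1,1,0,0} = 2
G(6) = mex{2,1,1,0} = 3
G(7) = mex{2,2,1,1} = 0
G(8) = mex{3,2,2,1,0} = 4
G(9) = mex{0,3,2,2,0} = 1
G(10) = mex{4,0,3,2,1} = 5
G(11) = mex{1,4,0,3,1} = 2
G(12) = mex{5,1,4,0,2} = 3
G(13) = mex{2,5,1,4,2} = 0
G(14) = mex{3,2,5,1,3} = 0
G(15) = mex{0,3,2,5,0} = 1
G(16) = mex{0,0,3,2,4} = 1
G(17) = mex{1,0,0,3,1} = 2
G(18) = mex{1,1,0,0,5} = 2
G(19) = mex{2,1,1,0,2} = 3
G(20) = mex{2,2,1,1,3} = 0
G_A(20) = 0.
Pile B, S = {1, 6, 7, 8}:
n :  0  1  2  3  4  5  6  7  8  9 10 11 12 13 14 15 16 17 18 19 20 21 22
G :  0  1  0  1  0  1  2  3  2  3  2  3  4  0  1  0  1  0  1  2  3  2  3
G_B(22) = 3.
Combined Grundy value = 0 ⊕ 3 = 3.
A winning move leaves total XOR = 0, i.e. changes one component's Grundy value g to g ⊕ X where X is the current total.
Pile A: need g' = 0⊕3 = 3. Options: 20−2→G=2, 20−3→G=2, 20−4→G=1, 20−5→G=1, 20−8→G=3. Hits: 1.
Pile B: need g' = 3⊕3 = 0. Options: 22−1→G=2, 22−6→G=1, 22−7→G=0, 22−8→G=1. Hits: 1.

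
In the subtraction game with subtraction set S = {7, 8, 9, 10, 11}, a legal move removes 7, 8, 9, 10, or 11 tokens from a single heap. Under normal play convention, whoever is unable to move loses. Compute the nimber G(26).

n :  0  1  2  3  4  5  6  7  8  9 10 11 12 13 14 15 16 17 18 19 20 21 22 23 24 25 26
G :  0  0  0  0  0  0  0  1  1  1  1  1  1  1  2  2  2  2  0  0  0  0  0  0  0  1  1

1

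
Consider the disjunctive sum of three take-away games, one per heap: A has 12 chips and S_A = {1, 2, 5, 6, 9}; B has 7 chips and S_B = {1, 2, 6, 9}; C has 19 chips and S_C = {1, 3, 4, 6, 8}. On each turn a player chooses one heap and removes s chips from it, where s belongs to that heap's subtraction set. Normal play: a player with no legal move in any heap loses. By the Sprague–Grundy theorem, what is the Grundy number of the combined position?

1

Heap A, S = {1, 2, 5, 6, 9}:
n :  0  1  2  3  4  5  6  7  8  9 10 11 12
G :  0  1  2  0  1  2  3  0  1  2  0  1  2
G_A(12) = 2.
Heap B, S = {1, 2, 6, 9}:
G(0) = 0
G(1) = mex{0} = 1
G(2) = mex{1,0} = 2
G(3) = mex{2,1} = 0
G(4) = mex{0,2} = 1
G(5) = mex{1,0} = 2
G(6) = mex{2,1,0} = 3
G(7) = mex{3,2,1} = 0
G_B(7) = 0.
Heap C, S = {1, 3, 4, 6, 8}:
G(0) = 0
G(1) = mex{0} = 1
G(2) = mex{1} = 0
G(3) = mex{0,0} = 1
G(4) = mex{1,1,0} = 2
G(5) = mex{2,0,1} = 3
G(6) = mex{3,1,0,0} = 2
G(7) = mex{2,2,1,1} = 0
G(8) = mex{0,3,2,0,0} = 1
G(9) = mex{1,2,3,1,1} = 0
G(10) = mex{0,0,2,2,0} = 1
G(11) = mex{1,1,0,3,1} = 2
G(12) = mex{2,0,1,2,2} = 3
G(13) = mex{3,1,0,0,3} = 2
G(14) = mex{2,2,1,1,2} = 0
G(15) = mex{0,3,2,0,0} = 1
G(16) = mex{1,2,3,1,1} = 0
G(17) = mex{0,0,2,2,0} = 1
G(18) = mex{1,1,0,3,1} = 2
G(19) = mex{2,0,1,2,2} = 3
G_C(19) = 3.
Combined Grundy value = 2 ⊕ 0 ⊕ 3 = 1.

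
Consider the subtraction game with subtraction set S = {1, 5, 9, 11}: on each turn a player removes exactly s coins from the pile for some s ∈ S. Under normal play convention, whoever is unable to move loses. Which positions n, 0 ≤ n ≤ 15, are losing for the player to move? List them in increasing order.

G(0) = 0
G(1) = mex{0} = 1
G(2) = mex{1} = 0
G(3) = mex{0} = 1
G(4) = mex{1} = 0
G(5) = mex{0,0} = 1
G(6) = mex{1,1} = 0
G(7) = mex{0,0} = 1
G(8) = mex{1,1} = 0
G(9) = mex{0,0,0} = 1
G(10) = mex{1,1,1} = 0
G(11) = mex{0,0,0,0} = 1
G(12) = mex{1,1,1,1} = 0
G(13) = mex{0,0,0,0} = 1
G(14) = mex{1,1,1,1} = 0
G(15) = mex{0,0,0,0} = 1
P-positions are exactly the n with G(n) = 0.

0, 2, 4, 6, 8, 10, 12, 14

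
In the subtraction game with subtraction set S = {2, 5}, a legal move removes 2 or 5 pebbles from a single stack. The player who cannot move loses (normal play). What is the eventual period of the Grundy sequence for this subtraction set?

G(0) = 0
G(1) = mex{} = 0
G(2) = mex{0} = 1
G(3) = mex{0} = 1
G(4) = mex{1} = 0
G(5) = mex{1,0} = 2
G(6) = mex{0,0} = 1
G(7) = mex{2,1} = 0
G(8) = mex{1,1} = 0
G(9) = mex{0,0} = 1
G(10) = mex{0,2} = 1
G(11) = mex{1,1} = 0
G(12) = mex{1,0} = 2
G(13) = mex{0,0} = 1
G(14) = mex{2,1} = 0
G(15) = mex{1,1} = 0
G(n+7) = G(n) holds for n = 0,…,4 (a full window of length max(S) = 5), so the sequence is purely periodic with period 7.

7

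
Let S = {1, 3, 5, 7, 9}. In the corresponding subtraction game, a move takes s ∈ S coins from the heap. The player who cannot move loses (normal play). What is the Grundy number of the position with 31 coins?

1

n :  0  1  2  3  4  5  6  7  8  9 10 11 12 13 14 15 16 17 18 19 20 21 22 23 24 25 26 27 28 29 30 31
G :  0  1  0  1  0  1  0  1  0  1  0  1  0  1  0  1  0  1  0  1  0  1  0  1  0  1  0  1  0  1  0  1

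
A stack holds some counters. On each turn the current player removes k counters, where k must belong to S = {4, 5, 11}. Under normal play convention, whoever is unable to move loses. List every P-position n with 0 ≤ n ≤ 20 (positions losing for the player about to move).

G(0) = 0
G(1) = mex{} = 0
G(2) = mex{} = 0
G(3) = mex{} = 0
G(4) = mex{0} = 1
G(5) = mex{0,0} = 1
G(6) = mex{0,0} = 1
G(7) = mex{0,0} = 1
G(8) = mex{1,0} = 2
G(9) = mex{1,1} = 0
G(10) = mex{1,1} = 0
G(11) = mex{1,1,0} = 2
G(12) = mex{2,1,0} = 3
G(13) = mex{0,2,0} = 1
G(14) = mex{0,0,0} = 1
G(15) = mex{2,0,1} = 3
G(16) = mex{3,2,1} = 0
G(17) = mex{1,3,1} = 0
G(18) = mex{1,1,1} = 0
G(19) = mex{3,1,2} = 0
G(20) = mex{0,3,0} = 1
P-positions are exactly the n with G(n) = 0.

0, 1, 2, 3, 9, 10, 16, 17, 18, 19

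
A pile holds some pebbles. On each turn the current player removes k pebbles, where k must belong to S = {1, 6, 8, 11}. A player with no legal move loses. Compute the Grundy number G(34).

1

G(0) = 0
G(1) = mex{0} = 1
G(2) = mex{1} = 0
G(3) = mex{0} = 1
G(4) = mex{1} = 0
G(5) = mex{0} = 1
G(6) = mex{1,0} = 2
G(7) = mex{2,1} = 0
G(8) = mex{0,0,0} = 1
G(9) = mex{1,1,1} = 0
G(10) = mex{0,0,0} = 1
G(11) = mex{1,1,1,0} = 2
G(12) = mex{2,2,0,1} = 3
G(13) = mex{3,0,1,0} = 2
G(14) = mex{2,1,2,1} = 0
G(15) = mex{0,0,0,0} = 1
G(16) = mex{1,1,1,1} = 0
G(17) = mex{0,2,0,2} = 1
G(18) = mex{1,3,1,0} = 2
G(19) = mex{2,2,2,1} = 0
G(20) = mex{0,0,3,0} = 1
G(21) = mex{1,1,2,1} = 0
G(22) = mex{0,0,0,2} = 1
G(23) = mex{1,1,1,3} = 0
G(24) = mex{0,2,0,2} = 1
G(25) = mex{1,0,1,0} = 2
G(26) = mex{2,1,2,1} = 0
G(27) = mex{0,0,0,0} = 1
G(28) = mex{1,1,1,1} = 0
G(29) = mex{0,0,0,2} = 1
G(30) = mex{1,1,1,0} = 2
G(31) = mex{2,2,0,1} = 3
G(32) = mex{3,0,1,0} = 2
G(33) = mex{2,1,2,1} = 0
G(34) = mex{0,0,0,0} = 1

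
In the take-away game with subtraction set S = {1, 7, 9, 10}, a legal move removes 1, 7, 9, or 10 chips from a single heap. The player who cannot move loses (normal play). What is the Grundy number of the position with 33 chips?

n :  0  1  2  3  4  5  6  7  8  9 10 11 12 13 14 15 16 17 18 19 20 21 22 23 24 25 26 27 28 29 30 31 32 33
G :  0  1  0  1  0  1  0  1  0  1  2  3  2  3  2  3  2  3  2  0  1  0  1  0  1  0  1  0  1  2  3  2  3  2

2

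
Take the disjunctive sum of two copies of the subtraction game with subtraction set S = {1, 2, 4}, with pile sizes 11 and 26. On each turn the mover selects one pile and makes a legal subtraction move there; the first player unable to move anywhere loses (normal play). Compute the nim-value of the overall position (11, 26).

0

All piles use S = {1, 2, 4}:
n :  0  1  2  3  4  5  6  7  8  9 10 11 12 13 14 15 16 17 18 19 20 21 22 23 24 25 26
G :  0  1  2  0  1  2  0  1  2  0  1  2  0  1  2  0  1  2  0  1  2  0  1  2  0  1  2
Pile A: G(11) = 2.
Pile B: G(26) = 2.
Combined Grundy value = 2 ⊕ 2 = 0.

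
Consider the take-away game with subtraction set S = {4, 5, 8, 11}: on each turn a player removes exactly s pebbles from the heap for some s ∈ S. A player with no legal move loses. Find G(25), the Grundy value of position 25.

2

G(0) = 0
G(1) = mex{} = 0
G(2) = mex{} = 0
G(3) = mex{} = 0
G(4) = mex{0} = 1
G(5) = mex{0,0} = 1
G(6) = mex{0,0} = 1
G(7) = mex{0,0} = 1
G(8) = mex{1,0,0} = 2
G(9) = mex{1,1,0} = 2
G(10) = mex{1,1,0} = 2
G(11) = mex{1,1,0,0} = 2
G(12) = mex{2,1,1,0} = 3
G(13) = mex{2,2,1,0} = 3
G(14) = mex{2,2,1,0} = 3
G(15) = mex{2,2,1,1} = 0
G(16) = mex{3,2,2,1} = 0
G(17) = mex{3,3,2,1} = 0
G(18) = mex{3,3,2,1} = 0
G(19) = mex{0,3,2,2} = 1
G(20) = mex{0,0,3,2} = 1
G(21) = mex{0,0,3,2} = 1
G(22) = mex{0,0,3,2} = 1
G(23) = mex{1,0,0,3} = 2
G(24) = mex{1,1,0,3} = 2
G(25) = mex{1,1,0,3} = 2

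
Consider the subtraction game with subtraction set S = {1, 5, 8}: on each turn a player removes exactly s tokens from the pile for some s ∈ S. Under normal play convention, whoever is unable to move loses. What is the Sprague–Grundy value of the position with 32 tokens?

0

n :  0  1  2  3  4  5  6  7  8  9 10 11 12 13 14 15 16 17 18 19 20 21 22 23 24 25 26 27 28 29 30 31 32
G :  0  1  0  1  0  1  0  1  2  3  2  3  2  0  1  0  1  0  1  0  1  2  3  2  3  2  0  1  0  1  0  1  0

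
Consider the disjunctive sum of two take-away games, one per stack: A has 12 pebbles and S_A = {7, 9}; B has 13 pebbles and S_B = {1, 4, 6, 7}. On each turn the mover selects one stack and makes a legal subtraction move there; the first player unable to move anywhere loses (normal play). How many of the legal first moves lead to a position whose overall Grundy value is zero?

3

Stack A, S = {7, 9}:
G(0) = 0
G(1) = mex{} = 0
G(2) = mex{} = 0
G(3) = mex{} = 0
G(4) = mex{} = 0
G(5) = mex{} = 0
G(6) = mex{} = 0
G(7) = mex{0} = 1
G(8) = mex{0} = 1
G(9) = mex{0,0} = 1
G(10) = mex{0,0} = 1
G(11) = mex{0,0} = 1
G(12) = mex{0,0} = 1
G_A(12) = 1.
Stack B, S = {1, 4, 6, 7}:
G(0) = 0
G(1) = mex{0} = 1
G(2) = mex{1} = 0
G(3) = mex{0} = 1
G(4) = mex{1,0} = 2
G(5) = mex{2,1} = 0
G(6) = mex{0,0,0} = 1
G(7) = mex{1,1,1,0} = 2
G(8) = mex{2,2,0,1} = 3
G(9) = mex{3,0,1,0} = 2
G(10) = mex{2,1,2,1} = 0
G(11) = mex{0,2,0,2} = 1
G(12) = mex{1,3,1,0} = 2
G(13) = mex{2,2,2,1} = 0
G_B(13) = 0.
Combined Grundy value = 1 ⊕ 0 = 1.
A winning move leaves total XOR = 0, i.e. changes one component's Grundy value g to g ⊕ X where X is the current total.
Stack A: need g' = 1⊕1 = 0. Options: 12−7→G=0, 12−9→G=0. Hits: 2.
Stack B: need g' = 0⊕1 = 1. Options: 13−1→G=2, 13−4→G=2, 13−6→G=2, 13−7→G=1. Hits: 1.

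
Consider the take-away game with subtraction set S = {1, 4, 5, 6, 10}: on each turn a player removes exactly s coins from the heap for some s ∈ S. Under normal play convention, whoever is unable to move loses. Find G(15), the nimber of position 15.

2

n :  0  1  2  3  4  5  6  7  8  9 10 11 12 13 14 15
G :  0  1  0  1  2  3  2  3  4  0  1  0  1  2  3  2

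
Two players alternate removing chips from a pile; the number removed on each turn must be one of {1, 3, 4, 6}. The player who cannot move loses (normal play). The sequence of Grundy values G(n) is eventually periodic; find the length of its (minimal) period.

7

n :  0  1  2  3  4  5  6  7  8  9 10 11 12 13 14 15
G :  0  1  0  1  2  3  2  0  1  0  1  2  3  2  0  1
G(n+7) = G(n) holds for n = 0,…,5 (a full window of length max(S) = 6), so the sequence is purely periodic with period 7.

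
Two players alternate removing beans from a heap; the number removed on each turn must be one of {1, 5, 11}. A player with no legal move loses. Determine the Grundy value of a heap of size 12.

0

n :  0  1  2  3  4  5  6  7  8  9 10 11 12
G :  0  1  0  1  0  1  0  1  0  1  0  1  0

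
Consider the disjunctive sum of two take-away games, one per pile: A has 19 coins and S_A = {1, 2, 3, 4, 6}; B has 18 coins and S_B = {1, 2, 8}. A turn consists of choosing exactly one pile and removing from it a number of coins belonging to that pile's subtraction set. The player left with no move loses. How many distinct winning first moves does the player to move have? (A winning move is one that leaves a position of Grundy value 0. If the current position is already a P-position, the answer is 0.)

Pile A, S = {1, 2, 3, 4, 6}:
G(0) = 0
G(1) = mex{0} = 1
G(2) = mex{1,0} = 2
G(3) = mex{2,1,0} = 3
G(4) = mex{3,2,1,0} = 4
G(5) = mex{4,3,2,1} = 0
G(6) = mex{0,4,3,2,0} = 1
G(7) = mex{1,0,4,3,1} = 2
G(8) = mex{2,1,0,4,2} = 3
G(9) = mex{3,2,1,0,3} = 4
G(10) = mex{4,3,2,1,4} = 0
G(11) = mex{0,4,3,2,0} = 1
G(12) = mex{1,0,4,3,1} = 2
G(13) = mex{2,1,0,4,2} = 3
G(14) = mex{3,2,1,0,3} = 4
G(15) = mex{4,3,2,1,4} = 0
G(16) = mex{0,4,3,2,0} = 1
G(17) = mex{1,0,4,3,1} = 2
G(18) = mex{2,1,0,4,2} = 3
G(19) = mex{3,2,1,0,3} = 4
G_A(19) = 4.
Pile B, S = {1, 2, 8}:
n :  0  1  2  3  4  5  6  7  8  9 10 11 12 13 14 15 16 17 18
G :  0  1  2  0  1  2  0  1  2  0  1  2  0  1  2  0  1  2  0
G_B(18) = 0.
Combined Grundy value = 4 ⊕ 0 = 4.
A winning move leaves total XOR = 0, i.e. changes one component's Grundy value g to g ⊕ X where X is the current total.
Pile A: need g' = 4⊕4 = 0. Options: 19−1→G=3, 19−2→G=2, 19−3→G=1, 19−4→G=0, 19−6→G=3. Hits: 1.
Pile B: need g' = 0⊕4 = 4. Options: 18−1→G=2, 18−2→G=1, 18−8→G=1. Hits: 0.

1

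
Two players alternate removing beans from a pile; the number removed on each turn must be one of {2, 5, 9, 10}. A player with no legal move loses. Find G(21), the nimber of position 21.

n :  0  1  2  3  4  5  6  7  8  9 10 11 12 13 14 15 16 17 18 19 20 21
G :  0  0  1  1  0  2  1  0  0  1  1  2  2  3  3  0  4  1  2  0  3  1

1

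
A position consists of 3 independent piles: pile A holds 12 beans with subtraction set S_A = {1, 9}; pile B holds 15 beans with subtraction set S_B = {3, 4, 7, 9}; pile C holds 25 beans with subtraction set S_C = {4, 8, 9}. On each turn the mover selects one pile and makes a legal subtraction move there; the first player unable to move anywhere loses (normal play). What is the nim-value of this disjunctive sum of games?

Pile A, S = {1, 9}:
n :  0  1  2  3  4  5  6  7  8  9 10 11 12
G :  0  1  0  1  0  1  0  1  0  1  0  1  0
G_A(12) = 0.
Pile B, S = {3, 4, 7, 9}:
G(0) = 0
G(1) = mex{} = 0
G(2) = mex{} = 0
G(3) = mex{0} = 1
G(4) = mex{0,0} = 1
G(5) = mex{0,0} = 1
G(6) = mex{1,0} = 2
G(7) = mex{1,1,0} = 2
G(8) = mex{1,1,0} = 2
G(9) = mex{2,1,0,0} = 3
G(10) = mex{2,2,1,0} = 3
G(11) = mex{2,2,1,0} = 3
G(12) = mex{3,2,1,1} = 0
G(13) = mex{3,3,2,1} = 0
G(14) = mex{3,3,2,1} = 0
G(15) = mex{0,3,2,2} = 1
G_B(15) = 1.
Pile C, S = {4, 8, 9}:
G(0) = 0
G(1) = mex{} = 0
G(2) = mex{} = 0
G(3) = mex{} = 0
G(4) = mex{0} = 1
G(5) = mex{0} = 1
G(6) = mex{0} = 1
G(7) = mex{0} = 1
G(8) = mex{1,0} = 2
G(9) = mex{1,0,0} = 2
G(10) = mex{1,0,0} = 2
G(11) = mex{1,0,0} = 2
G(12) = mex{2,1,0} = 3
G(13) = mex{2,1,1} = 0
G(14) = mex{2,1,1} = 0
G(15) = mex{2,1,1} = 0
G(16) = mex{3,2,1} = 0
G(17) = mex{0,2,2} = 1
G(18) = mex{0,2,2} = 1
G(19) = mex{0,2,2} = 1
G(20) = mex{0,3,2} = 1
G(21) = mex{1,0,3} = 2
G(22) = mex{1,0,0} = 2
G(23) = mex{1,0,0} = 2
G(24) = mex{1,0,0} = 2
G(25) = mex{2,1,0} = 3
G_C(25) = 3.
Combined Grundy value = 0 ⊕ 1 ⊕ 3 = 2.

2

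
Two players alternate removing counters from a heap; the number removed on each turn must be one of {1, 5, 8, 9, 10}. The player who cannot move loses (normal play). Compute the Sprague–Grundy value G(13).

3

n :  0  1  2  3  4  5  6  7  8  9 10 11 12 13
G :  0  1  0  1  0  1  0  1  2  3  2  3  2  3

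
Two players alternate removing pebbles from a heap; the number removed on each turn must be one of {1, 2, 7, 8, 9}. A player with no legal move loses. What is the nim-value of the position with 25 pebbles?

3

G(0) = 0
G(1) = mex{0} = 1
G(2) = mex{1,0} = 2
G(3) = mex{2,1} = 0
G(4) = mex{0,2} = 1
G(5) = mex{1,0} = 2
G(6) = mex{2,1} = 0
G(7) = mex{0,2,0} = 1
G(8) = mex{1,0,1,0} = 2
G(9) = mex{2,1,2,1,0} = 3
G(10) = mex{3,2,0,2,1} = 4
G(11) = mex{4,3,1,0,2} = 5
G(12) = mex{5,4,2,1,0} = 3
G(13) = mex{3,5,0,2,1} = 4
G(14) = mex{4,3,1,0,2} = 5
G(15) = mex{5,4,2,1,0} = 3
G(16) = mex{3,5,3,2,1} = 0
G(17) = mex{0,3,4,3,2} = 1
G(18) = mex{1,0,5,4,3} = 2
G(19) = mex{2,1,3,5,4} = 0
G(20) = mex{0,2,4,3,5} = 1
G(21) = mex{1,0,5,4,3} = 2
G(22) = mex{2,1,3,5,4} = 0
G(23) = mex{0,2,0,3,5} = 1
G(24) = mex{1,0,1,0,3} = 2
G(25) = mex{2,1,2,1,0} = 3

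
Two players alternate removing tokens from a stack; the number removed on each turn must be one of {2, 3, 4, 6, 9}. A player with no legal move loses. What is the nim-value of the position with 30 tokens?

1

n :  0  1  2  3  4  5  6  7  8  9 10 11 12 13 14 15 16 17 18 19 20 21 22 23 24 25 26 27 28 29 30
G :  0  0  1  1  2  2  3  3  0  4  1  5  2  0  3  1  4  2  0  3  1  4  2  0  3  1  4  2  0  3  1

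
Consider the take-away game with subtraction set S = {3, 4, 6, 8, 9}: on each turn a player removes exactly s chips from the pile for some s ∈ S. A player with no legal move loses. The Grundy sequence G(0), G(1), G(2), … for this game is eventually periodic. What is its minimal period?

n :  0  1  2  3  4  5  6  7  8  9 10 11 12 13 14 15 16 17 18 19 20 21 22 23 24 25
G :  0  0  0  1  1  1  2  2  2  3  3  3  0  0  0  1  1  1  2  2  2  3  3  3  0  0
G(n+12) = G(n) holds for n = 0,…,8 (a full window of length max(S) = 9), so the sequence is purely periodic with period 12.

12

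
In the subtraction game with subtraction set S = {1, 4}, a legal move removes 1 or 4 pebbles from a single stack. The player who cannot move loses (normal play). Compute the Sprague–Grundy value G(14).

G(0) = 0
G(1) = mex{0} = 1
G(2) = mex{1} = 0
G(3) = mex{0} = 1
G(4) = mex{1,0} = 2
G(5) = mex{2,1} = 0
G(6) = mex{0,0} = 1
G(7) = mex{1,1} = 0
G(8) = mex{0,2} = 1
G(9) = mex{1,0} = 2
G(10) = mex{2,1} = 0
G(11) = mex{0,0} = 1
G(12) = mex{1,1} = 0
G(13) = mex{0,2} = 1
G(14) = mex{1,0} = 2

2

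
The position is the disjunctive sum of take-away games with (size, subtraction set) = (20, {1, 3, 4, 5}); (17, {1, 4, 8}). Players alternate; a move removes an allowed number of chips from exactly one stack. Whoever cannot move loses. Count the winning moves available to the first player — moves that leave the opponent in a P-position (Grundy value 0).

Stack A, S = {1, 3, 4, 5}:
G(0) = 0
G(1) = mex{0} = 1
G(2) = mex{1} = 0
G(3) = mex{0,0} = 1
G(4) = mex{1,1,0} = 2
G(5) = mex{2,0,1,0} = 3
G(6) = mex{3,1,0,1} = 2
G(7) = mex{2,2,1,0} = 3
G(8) = mex{3,3,2,1} = 0
G(9) = mex{0,2,3,2} = 1
G(10) = mex{1,3,2,3} = 0
G(11) = mex{0,0,3,2} = 1
G(12) = mex{1,1,0,3} = 2
G(13) = mex{2,0,1,0} = 3
G(14) = mex{3,1,0,1} = 2
G(15) = mex{2,2,1,0} = 3
G(16) = mex{3,3,2,1} = 0
G(17) = mex{0,2,3,2} = 1
G(18) = mex{1,3,2,3} = 0
G(19) = mex{0,0,3,2} = 1
G(20) = mex{1,1,0,3} = 2
G_A(20) = 2.
Stack B, S = {1, 4, 8}:
G(0) = 0
G(1) = mex{0} = 1
G(2) = mex{1} = 0
G(3) = mex{0} = 1
G(4) = mex{1,0} = 2
G(5) = mex{2,1} = 0
G(6) = mex{0,0} = 1
G(7) = mex{1,1} = 0
G(8) = mex{0,2,0} = 1
G(9) = mex{1,0,1} = 2
G(10) = mex{2,1,0} = 3
G(11) = mex{3,0,1} = 2
G(12) = mex{2,1,2} = 0
G(13) = mex{0,2,0} = 1
G(14) = mex{1,3,1} = 0
G(15) = mex{0,2,0} = 1
G(16) = mex{1,0,1} = 2
G(17) = mex{2,1,2} = 0
G_B(17) = 0.
Combined Grundy value = 2 ⊕ 0 = 2.
A winning move leaves total XOR = 0, i.e. changes one component's Grundy value g to g ⊕ X where X is the current total.
Stack A: need g' = 2⊕2 = 0. Options: 20−1→G=1, 20−3→G=1, 20−4→G=0, 20−5→G=3. Hits: 1.
Stack B: need g' = 0⊕2 = 2. Options: 17−1→G=2, 17−4→G=1, 17−8→G=2. Hits: 2.

3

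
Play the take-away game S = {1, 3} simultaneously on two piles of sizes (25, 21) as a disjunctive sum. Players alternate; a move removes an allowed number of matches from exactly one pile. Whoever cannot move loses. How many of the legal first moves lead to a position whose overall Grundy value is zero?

0

All piles use S = {1, 3}:
n :  0  1  2  3  4  5  6  7  8  9 10 11 12 13 14 15 16 17 18 19 20 21 22 23 24 25
G :  0  1  0  1  0  1  0  1  0  1  0  1  0  1  0  1  0  1  0  1  0  1  0  1  0  1
Pile A: G(25) = 1.
Pile B: G(21) = 1.
Combined Grundy value = 1 ⊕ 1 = 0.
A winning move leaves total XOR = 0, i.e. changes one component's Grundy value g to g ⊕ X where X is the current total.
Pile A: target g' = 1⊕0 = 1, but every legal move changes the Grundy value (mex property), so 0 moves.
Pile B: target g' = 1⊕0 = 1, but every legal move changes the Grundy value (mex property), so 0 moves.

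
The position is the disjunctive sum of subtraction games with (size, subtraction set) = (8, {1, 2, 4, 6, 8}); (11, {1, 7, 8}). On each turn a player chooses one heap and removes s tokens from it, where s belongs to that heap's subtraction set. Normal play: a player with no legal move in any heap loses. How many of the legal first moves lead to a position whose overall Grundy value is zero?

1

Heap A, S = {1, 2, 4, 6, 8}:
G(0) = 0
G(1) = mex{0} = 1
G(2) = mex{1,0} = 2
G(3) = mex{2,1} = 0
G(4) = mex{0,2,0} = 1
G(5) = mex{1,0,1} = 2
G(6) = mex{2,1,2,0} = 3
G(7) = mex{3,2,0,1} = 4
G(8) = mex{4,3,1,2,0} = 5
G_A(8) = 5.
Heap B, S = {1, 7, 8}:
n :  0  1  2  3  4  5  6  7  8  9 10 11
G :  0  1  0  1  0  1  0  1  2  3  2  3
G_B(11) = 3.
Combined Grundy value = 5 ⊕ 3 = 6.
A winning move leaves total XOR = 0, i.e. changes one component's Grundy value g to g ⊕ X where X is the current total.
Heap A: need g' = 5⊕6 = 3. Options: 8−1→G=4, 8−2→G=3, 8−4→G=1, 8−6→G=2, 8−8→G=0. Hits: 1.
Heap B: need g' = 3⊕6 = 5. Options: 11−1→G=2, 11−7→G=0, 11−8→G=1. Hits: 0.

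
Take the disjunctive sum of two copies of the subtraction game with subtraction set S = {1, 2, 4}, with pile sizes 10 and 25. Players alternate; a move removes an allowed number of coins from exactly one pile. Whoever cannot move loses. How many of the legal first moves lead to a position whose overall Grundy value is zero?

All piles use S = {1, 2, 4}:
G(0) = 0
G(1) = mex{0} = 1
G(2) = mex{1,0} = 2
G(3) = mex{2,1} = 0
G(4) = mex{0,2,0} = 1
G(5) = mex{1,0,1} = 2
G(6) = mex{2,1,2} = 0
G(7) = mex{0,2,0} = 1
G(8) = mex{1,0,1} = 2
G(9) = mex{2,1,2} = 0
G(10) = mex{0,2,0} = 1
G(11) = mex{1,0,1} = 2
G(12) = mex{2,1,2} = 0
G(13) = mex{0,2,0} = 1
G(14) = mex{1,0,1} = 2
G(15) = mex{2,1,2} = 0
G(16) = mex{0,2,0} = 1
G(17) = mex{1,0,1} = 2
G(18) = mex{2,1,2} = 0
G(19) = mex{0,2,0} = 1
G(20) = mex{1,0,1} = 2
G(21) = mex{2,1,2} = 0
G(22) = mex{0,2,0} = 1
G(23) = mex{1,0,1} = 2
G(24) = mex{2,1,2} = 0
G(25) = mex{0,2,0} = 1
Pile A: G(10) = 1.
Pile B: G(25) = 1.
Combined Grundy value = 1 ⊕ 1 = 0.
A winning move leaves total XOR = 0, i.e. changes one component's Grundy value g to g ⊕ X where X is the current total.
Pile A: target g' = 1⊕0 = 1, but every legal move changes the Grundy value (mex property), so 0 moves.
Pile B: target g' = 1⊕0 = 1, but every legal move changes the Grundy value (mex property), so 0 moves.

0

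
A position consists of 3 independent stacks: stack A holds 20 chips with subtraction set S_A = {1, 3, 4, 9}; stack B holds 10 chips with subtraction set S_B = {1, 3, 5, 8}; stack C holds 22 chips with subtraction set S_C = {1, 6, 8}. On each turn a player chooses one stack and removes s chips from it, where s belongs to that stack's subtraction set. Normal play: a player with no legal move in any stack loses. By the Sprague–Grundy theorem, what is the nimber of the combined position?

2

Stack A, S = {1, 3, 4, 9}:
n :  0  1  2  3  4  5  6  7  8  9 10 11 12 13 14 15 16 17 18 19 20
G :  0  1  0  1  2  3  2  0  1  4  3  2  0  1  0  1  2  3  2  0  1
G_A(20) = 1.
Stack B, S = {1, 3, 5, 8}:
n :  0  1  2  3  4  5  6  7  8  9 10
G :  0  1  0  1  0  1  0  1  2  3  2
G_B(10) = 2.
Stack C, S = {1, 6, 8}:
G(0) = 0
G(1) = mex{0} = 1
G(2) = mex{1} = 0
G(3) = mex{0} = 1
G(4) = mex{1} = 0
G(5) = mex{0} = 1
G(6) = mex{1,0} = 2
G(7) = mex{2,1} = 0
G(8) = mex{0,0,0} = 1
G(9) = mex{1,1,1} = 0
G(10) = mex{0,0,0} = 1
G(11) = mex{1,1,1} = 0
G(12) = mex{0,2,0} = 1
G(13) = mex{1,0,1} = 2
G(14) = mex{2,1,2} = 0
G(15) = mex{0,0,0} = 1
G(16) = mex{1,1,1} = 0
G(17) = mex{0,0,0} = 1
G(18) = mex{1,1,1} = 0
G(19) = mex{0,2,0} = 1
G(20) = mex{1,0,1} = 2
G(21) = mex{2,1,2} = 0
G(22) = mex{0,0,0} = 1
G_C(22) = 1.
Combined Grundy value = 1 ⊕ 2 ⊕ 1 = 2.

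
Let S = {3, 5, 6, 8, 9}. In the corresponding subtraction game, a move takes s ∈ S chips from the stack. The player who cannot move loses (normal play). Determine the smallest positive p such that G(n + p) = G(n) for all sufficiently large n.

12

G(0) = 0
G(1) = mex{} = 0
G(2) = mex{} = 0
G(3) = mex{0} = 1
G(4) = mex{0} = 1
G(5) = mex{0,0} = 1
G(6) = mex{1,0,0} = 2
G(7) = mex{1,0,0} = 2
G(8) = mex{1,1,0,0} = 2
G(9) = mex{2,1,1,0,0} = 3
G(10) = mex{2,1,1,0,0} = 3
G(11) = mex{2,2,1,1,0} = 3
G(12) = mex{3,2,2,1,1} = 0
G(13) = mex{3,2,2,1,1} = 0
G(14) = mex{3,3,2,2,1} = 0
G(15) = mex{0,3,3,2,2} = 1
G(16) = mex{0,3,3,2,2} = 1
G(17) = mex{0,0,3,3,2} = 1
G(18) = mex{1,0,0,3,3} = 2
G(19) = mex{1,0,0,3,3} = 2
G(20) = mex{1,1,0,0,3} = 2
G(21) = mex{2,1,1,0,0} = 3
G(22) = mex{2,1,1,0,0} = 3
G(23) = mex{2,2,1,1,0} = 3
G(24) = mex{3,2,2,1,1} = 0
G(25) = mex{3,2,2,1,1} = 0
G(n+12) = G(n) holds for n = 0,…,8 (a full window of length max(S) = 9), so the sequence is purely periodic with period 12.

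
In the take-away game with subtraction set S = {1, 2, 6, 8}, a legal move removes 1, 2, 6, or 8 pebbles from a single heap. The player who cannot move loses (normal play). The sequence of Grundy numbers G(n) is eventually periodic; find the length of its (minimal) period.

G(0) = 0
G(1) = mex{0} = 1
G(2) = mex{1,0} = 2
G(3) = mex{2,1} = 0
G(4) = mex{0,2} = 1
G(5) = mex{1,0} = 2
G(6) = mex{2,1,0} = 3
G(7) = mex{3,2,1} = 0
G(8) = mex{0,3,2,0} = 1
G(9) = mex{1,0,0,1} = 2
G(10) = mex{2,1,1,2} = 0
G(11) = mex{0,2,2,0} = 1
G(12) = mex{1,0,3,1} = 2
G(13) = mex{2,1,0,2} = 3
G(14) = mex{3,2,1,3} = 0
G(15) = mex{0,3,2,0} = 1
G(16) = mex{1,0,0,1} = 2
G(n+7) = G(n) holds for n = 0,…,7 (a full window of length max(S) = 8), so the sequence is purely periodic with period 7.

7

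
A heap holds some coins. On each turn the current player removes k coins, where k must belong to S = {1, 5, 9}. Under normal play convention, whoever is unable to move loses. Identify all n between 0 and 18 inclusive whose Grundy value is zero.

G(0) = 0
G(1) = mex{0} = 1
G(2) = mex{1} = 0
G(3) = mex{0} = 1
G(4) = mex{1} = 0
G(5) = mex{0,0} = 1
G(6) = mex{1,1} = 0
G(7) = mex{0,0} = 1
G(8) = mex{1,1} = 0
G(9) = mex{0,0,0} = 1
G(10) = mex{1,1,1} = 0
G(11) = mex{0,0,0} = 1
G(12) = mex{1,1,1} = 0
G(13) = mex{0,0,0} = 1
G(14) = mex{1,1,1} = 0
G(15) = mex{0,0,0} = 1
G(16) = mex{1,1,1} = 0
G(17) = mex{0,0,0} = 1
G(18) = mex{1,1,1} = 0
P-positions are exactly the n with G(n) = 0.

0, 2, 4, 6, 8, 10, 12, 14, 16, 18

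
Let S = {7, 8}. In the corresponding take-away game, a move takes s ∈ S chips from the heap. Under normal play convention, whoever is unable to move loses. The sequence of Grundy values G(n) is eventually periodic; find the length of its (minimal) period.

n :  0  1  2  3  4  5  6  7  8  9 10 11 12 13 14 15 16 17 18 19 20 21 22 23 24 25 26 27 28 29 30 31
G :  0  0  0  0  0  0  0  1  1  1  1  1  1  1  2  0  0  0  0  0  0  0  1  1  1  1  1  1  1  2  0  0
G(n+15) = G(n) holds for n = 0,…,7 (a full window of length max(S) = 8), so the sequence is purely periodic with period 15.

15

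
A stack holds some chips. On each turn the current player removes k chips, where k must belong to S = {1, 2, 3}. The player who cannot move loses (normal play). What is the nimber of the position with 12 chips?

G(0) = 0
G(1) = mex{0} = 1
G(2) = mex{1,0} = 2
G(3) = mex{2,1,0} = 3
G(4) = mex{3,2,1} = 0
G(5) = mex{0,3,2} = 1
G(6) = mex{1,0,3} = 2
G(7) = mex{2,1,0} = 3
G(8) = mex{3,2,1} = 0
G(9) = mex{0,3,2} = 1
G(10) = mex{1,0,3} = 2
G(11) = mex{2,1,0} = 3
G(12) = mex{3,2,1} = 0

0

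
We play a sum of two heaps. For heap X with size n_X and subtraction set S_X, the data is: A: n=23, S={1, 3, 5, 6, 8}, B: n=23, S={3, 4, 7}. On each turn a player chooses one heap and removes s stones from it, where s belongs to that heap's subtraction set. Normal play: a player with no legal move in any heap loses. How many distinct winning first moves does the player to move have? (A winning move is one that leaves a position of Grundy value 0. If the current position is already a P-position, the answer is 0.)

0

Heap A, S = {1, 3, 5, 6, 8}:
n :  0  1  2  3  4  5  6  7  8  9 10 11 12 13 14 15 16 17 18 19 20 21 22 23
G :  0  1  0  1  0  1  2  3  2  3  2  0  1  0  1  0  1  2  3  2  3  2  0  1
G_A(23) = 1.
Heap B, S = {3, 4, 7}:
G(0) = 0
G(1) = mex{} = 0
G(2) = mex{} = 0
G(3) = mex{0} = 1
G(4) = mex{0,0} = 1
G(5) = mex{0,0} = 1
G(6) = mex{1,0} = 2
G(7) = mex{1,1,0} = 2
G(8) = mex{1,1,0} = 2
G(9) = mex{2,1,0} = 3
G(10) = mex{2,2,1} = 0
G(11) = mex{2,2,1} = 0
G(12) = mex{3,2,1} = 0
G(13) = mex{0,3,2} = 1
G(14) = mex{0,0,2} = 1
G(15) = mex{0,0,2} = 1
G(16) = mex{1,0,3} = 2
G(17) = mex{1,1,0} = 2
G(18) = mex{1,1,0} = 2
G(19) = mex{2,1,0} = 3
G(20) = mex{2,2,1} = 0
G(21) = mex{2,2,1} = 0
G(22) = mex{3,2,1} = 0
G(23) = mex{0,3,2} = 1
G_B(23) = 1.
Combined Grundy value = 1 ⊕ 1 = 0.
A winning move leaves total XOR = 0, i.e. changes one component's Grundy value g to g ⊕ X where X is the current total.
Heap A: target g' = 1⊕0 = 1, but every legal move changes the Grundy value (mex property), so 0 moves.
Heap B: target g' = 1⊕0 = 1, but every legal move changes the Grundy value (mex property), so 0 moves.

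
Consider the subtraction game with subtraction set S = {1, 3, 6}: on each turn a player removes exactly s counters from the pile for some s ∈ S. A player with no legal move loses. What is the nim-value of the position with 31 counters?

0

n :  0  1  2  3  4  5  6  7  8  9 10 11 12 13 14 15 16 17 18 19 20 21 22 23 24 25 26 27 28 29 30 31
G :  0  1  0  1  0  1  2  3  2  0  1  0  1  0  1  2  3  2  0  1  0  1  0  1  2  3  2  0  1  0  1  0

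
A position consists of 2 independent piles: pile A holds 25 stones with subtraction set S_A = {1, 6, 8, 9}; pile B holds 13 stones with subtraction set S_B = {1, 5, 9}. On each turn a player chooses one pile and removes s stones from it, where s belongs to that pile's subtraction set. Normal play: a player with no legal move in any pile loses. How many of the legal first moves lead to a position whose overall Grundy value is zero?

0

Pile A, S = {1, 6, 8, 9}:
G(0) = 0
G(1) = mex{0} = 1
G(2) = mex{1} = 0
G(3) = mex{0} = 1
G(4) = mex{1} = 0
G(5) = mex{0} = 1
G(6) = mex{1,0} = 2
G(7) = mex{2,1} = 0
G(8) = mex{0,0,0} = 1
G(9) = mex{1,1,1,0} = 2
G(10) = mex{2,0,0,1} = 3
G(11) = mex{3,1,1,0} = 2
G(12) = mex{2,2,0,1} = 3
G(13) = mex{3,0,1,0} = 2
G(14) = mex{2,1,2,1} = 0
G(15) = mex{0,2,0,2} = 1
G(16) = mex{1,3,1,0} = 2
G(17) = mex{2,2,2,1} = 0
G(18) = mex{0,3,3,2} = 1
G(19) = mex{1,2,2,3} = 0
G(20) = mex{0,0,3,2} = 1
G(21) = mex{1,1,2,3} = 0
G(22) = mex{0,2,0,2} = 1
G(23) = mex{1,0,1,0} = 2
G(24) = mex{2,1,2,1} = 0
G(25) = mex{0,0,0,2} = 1
G_A(25) = 1.
Pile B, S = {1, 5, 9}:
n :  0  1  2  3  4  5  6  7  8  9 10 11 12 13
G :  0  1  0  1  0  1  0  1  0  1  0  1  0  1
G_B(13) = 1.
Combined Grundy value = 1 ⊕ 1 = 0.
A winning move leaves total XOR = 0, i.e. changes one component's Grundy value g to g ⊕ X where X is the current total.
Pile A: target g' = 1⊕0 = 1, but every legal move changes the Grundy value (mex property), so 0 moves.
Pile B: target g' = 1⊕0 = 1, but every legal move changes the Grundy value (mex property), so 0 moves.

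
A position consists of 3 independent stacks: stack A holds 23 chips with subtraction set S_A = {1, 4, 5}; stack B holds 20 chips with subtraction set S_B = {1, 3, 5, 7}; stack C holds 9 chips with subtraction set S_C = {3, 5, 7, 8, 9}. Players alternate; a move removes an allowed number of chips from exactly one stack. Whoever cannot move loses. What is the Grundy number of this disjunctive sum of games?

0

Stack A, S = {1, 4, 5}:
G(0) = 0
G(1) = mex{0} = 1
G(2) = mex{1} = 0
G(3) = mex{0} = 1
G(4) = mex{1,0} = 2
G(5) = mex{2,1,0} = 3
G(6) = mex{3,0,1} = 2
G(7) = mex{2,1,0} = 3
G(8) = mex{3,2,1} = 0
G(9) = mex{0,3,2} = 1
G(10) = mex{1,2,3} = 0
G(11) = mex{0,3,2} = 1
G(12) = mex{1,0,3} = 2
G(13) = mex{2,1,0} = 3
G(14) = mex{3,0,1} = 2
G(15) = mex{2,1,0} = 3
G(16) = mex{3,2,1} = 0
G(17) = mex{0,3,2} = 1
G(18) = mex{1,2,3} = 0
G(19) = mex{0,3,2} = 1
G(20) = mex{1,0,3} = 2
G(21) = mex{2,1,0} = 3
G(22) = mex{3,0,1} = 2
G(23) = mex{2,1,0} = 3
G_A(23) = 3.
Stack B, S = {1, 3, 5, 7}:
n :  0  1  2  3  4  5  6  7  8  9 10 11 12 13 14 15 16 17 18 19 20
G :  0  1  0  1  0  1  0  1  0  1  0  1  0  1  0  1  0  1  0  1  0
G_B(20) = 0.
Stack C, S = {3, 5, 7, 8, 9}:
G(0) = 0
G(1) = mex{} = 0
G(2) = mex{} = 0
G(3) = mex{0} = 1
G(4) = mex{0} = 1
G(5) = mex{0,0} = 1
G(6) = mex{1,0} = 2
G(7) = mex{1,0,0} = 2
G(8) = mex{1,1,0,0} = 2
G(9) = mex{2,1,0,0,0} = 3
G_C(9) = 3.
Combined Grundy value = 3 ⊕ 0 ⊕ 3 = 0.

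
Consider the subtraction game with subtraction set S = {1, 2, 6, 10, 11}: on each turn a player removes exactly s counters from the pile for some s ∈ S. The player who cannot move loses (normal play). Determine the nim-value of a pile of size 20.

G(0) = 0
G(1) = mex{0} = 1
G(2) = mex{1,0} = 2
G(3) = mex{2,1} = 0
G(4) = mex{0,2} = 1
G(5) = mex{1,0} = 2
G(6) = mex{2,1,0} = 3
G(7) = mex{3,2,1} = 0
G(8) = mex{0,3,2} = 1
G(9) = mex{1,0,0} = 2
G(10) = mex{2,1,1,0} = 3
G(11) = mex{3,2,2,1,0} = 4
G(12) = mex{4,3,3,2,1} = 0
G(13) = mex{0,4,0,0,2} = 1
G(14) = mex{1,0,1,1,0} = 2
G(15) = mex{2,1,2,2,1} = 0
G(16) = mex{0,2,3,3,2} = 1
G(17) = mex{1,0,4,0,3} = 2
G(18) = mex{2,1,0,1,0} = 3
G(19) = mex{3,2,1,2,1} = 0
G(20) = mex{0,3,2,3,2} = 1

1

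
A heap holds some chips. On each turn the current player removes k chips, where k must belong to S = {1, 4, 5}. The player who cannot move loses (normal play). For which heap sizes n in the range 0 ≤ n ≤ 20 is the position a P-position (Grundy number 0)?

G(0) = 0
G(1) = mex{0} = 1
G(2) = mex{1} = 0
G(3) = mex{0} = 1
G(4) = mex{1,0} = 2
G(5) = mex{2,1,0} = 3
G(6) = mex{3,0,1} = 2
G(7) = mex{2,1,0} = 3
G(8) = mex{3,2,1} = 0
G(9) = mex{0,3,2} = 1
G(10) = mex{1,2,3} = 0
G(11) = mex{0,3,2} = 1
G(12) = mex{1,0,3} = 2
G(13) = mex{2,1,0} = 3
G(14) = mex{3,0,1} = 2
G(15) = mex{2,1,0} = 3
G(16) = mex{3,2,1} = 0
G(17) = mex{0,3,2} = 1
G(18) = mex{1,2,3} = 0
G(19) = mex{0,3,2} = 1
G(20) = mex{1,0,3} = 2
P-positions are exactly the n with G(n) = 0.

0, 2, 8, 10, 16, 18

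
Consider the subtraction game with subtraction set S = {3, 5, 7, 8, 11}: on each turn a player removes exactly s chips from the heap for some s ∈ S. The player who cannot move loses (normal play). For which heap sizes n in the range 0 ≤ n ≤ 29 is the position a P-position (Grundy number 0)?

0, 1, 2, 14, 15, 16, 28, 29

n :  0  1  2  3  4  5  6  7  8  9 10 11 12 13 14 15 16 17 18 19 20 21 22 23 24 25 26 27 28 29
G :  0  0  0  1  1  1  2  2  2  3  3  3  4  4  0  0  0  1  1  1  2  2  2  3  3  3  4  4  0  0
P-positions are exactly the n with G(n) = 0.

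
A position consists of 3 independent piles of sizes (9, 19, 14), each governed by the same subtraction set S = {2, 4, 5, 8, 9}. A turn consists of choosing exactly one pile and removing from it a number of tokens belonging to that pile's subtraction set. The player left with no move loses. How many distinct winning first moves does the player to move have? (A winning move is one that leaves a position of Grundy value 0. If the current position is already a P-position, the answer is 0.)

2

All piles use S = {2, 4, 5, 8, 9}:
G(0) = 0
G(1) = mex{} = 0
G(2) = mex{0} = 1
G(3) = mex{0} = 1
G(4) = mex{1,0} = 2
G(5) = mex{1,0,0} = 2
G(6) = mex{2,1,0} = 3
G(7) = mex{2,1,1} = 0
G(8) = mex{3,2,1,0} = 4
G(9) = mex{0,2,2,0,0} = 1
G(10) = mex{4,3,2,1,0} = 5
G(11) = mex{1,0,3,1,1} = 2
G(12) = mex{5,4,0,2,1} = 3
G(13) = mex{2,1,4,2,2} = 0
G(14) = mex{3,5,1,3,2} = 0
G(15) = mex{0,2,5,0,3} = 1
G(16) = mex{0,3,2,4,0} = 1
G(17) = mex{1,0,3,1,4} = 2
G(18) = mex{1,0,0,5,1} = 2
G(19) = mex{2,1,0,2,5} = 3
Pile A: G(9) = 1.
Pile B: G(19) = 3.
Pile C: G(14) = 0.
Combined Grundy value = 1 ⊕ 3 ⊕ 0 = 2.
A winning move leaves total XOR = 0, i.e. changes one component's Grundy value g to g ⊕ X where X is the current total.
Pile A: need g' = 1⊕2 = 3. Options: 9−2→G=0, 9−4→G=2, 9−5→G=2, 9−8→G=0, 9−9→G=0. Hits: 0.
Pile B: need g' = 3⊕2 = 1. Options: 19−2→G=2, 19−4→G=1, 19−5→G=0, 19−8→G=2, 19−9→G=5. Hits: 1.
Pile C: need g' = 0⊕2 = 2. Options: 14−2→G=3, 14−4→G=5, 14−5→G=1, 14−8→G=3, 14−9→G=2. Hits: 1.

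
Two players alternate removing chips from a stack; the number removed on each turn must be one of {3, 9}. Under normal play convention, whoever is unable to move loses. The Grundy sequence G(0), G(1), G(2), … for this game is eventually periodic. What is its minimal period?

G(0) = 0
G(1) = mex{} = 0
G(2) = mex{} = 0
G(3) = mex{0} = 1
G(4) = mex{0} = 1
G(5) = mex{0} = 1
G(6) = mex{1} = 0
G(7) = mex{1} = 0
G(8) = mex{1} = 0
G(9) = mex{0,0} = 1
G(10) = mex{0,0} = 1
G(11) = mex{0,0} = 1
G(12) = mex{1,1} = 0
G(13) = mex{1,1} = 0
G(14) = mex{1,1} = 0
G(15) = mex{0,0} = 1
G(16) = mex{0,0} = 1
G(n+6) = G(n) holds for n = 0,…,8 (a full window of length max(S) = 9), so the sequence is purely periodic with period 6.

6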